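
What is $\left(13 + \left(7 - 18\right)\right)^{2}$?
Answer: $4$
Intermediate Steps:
$\left(13 + \left(7 - 18\right)\right)^{2} = \left(13 - 11\right)^{2} = 2^{2} = 4$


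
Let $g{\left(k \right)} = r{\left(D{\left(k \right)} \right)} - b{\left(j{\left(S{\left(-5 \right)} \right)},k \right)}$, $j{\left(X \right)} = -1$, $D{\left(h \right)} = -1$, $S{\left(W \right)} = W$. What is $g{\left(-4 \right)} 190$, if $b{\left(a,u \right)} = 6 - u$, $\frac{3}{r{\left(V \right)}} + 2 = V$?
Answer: $-2090$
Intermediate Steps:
$r{\left(V \right)} = \frac{3}{-2 + V}$
$g{\left(k \right)} = -7 + k$ ($g{\left(k \right)} = \frac{3}{-2 - 1} - \left(6 - k\right) = \frac{3}{-3} + \left(-6 + k\right) = 3 \left(- \frac{1}{3}\right) + \left(-6 + k\right) = -1 + \left(-6 + k\right) = -7 + k$)
$g{\left(-4 \right)} 190 = \left(-7 - 4\right) 190 = \left(-11\right) 190 = -2090$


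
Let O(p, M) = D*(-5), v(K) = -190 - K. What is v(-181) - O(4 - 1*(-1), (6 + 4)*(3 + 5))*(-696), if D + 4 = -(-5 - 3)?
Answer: -13929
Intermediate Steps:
D = 4 (D = -4 - (-5 - 3) = -4 - 1*(-8) = -4 + 8 = 4)
O(p, M) = -20 (O(p, M) = 4*(-5) = -20)
v(-181) - O(4 - 1*(-1), (6 + 4)*(3 + 5))*(-696) = (-190 - 1*(-181)) - (-20)*(-696) = (-190 + 181) - 1*13920 = -9 - 13920 = -13929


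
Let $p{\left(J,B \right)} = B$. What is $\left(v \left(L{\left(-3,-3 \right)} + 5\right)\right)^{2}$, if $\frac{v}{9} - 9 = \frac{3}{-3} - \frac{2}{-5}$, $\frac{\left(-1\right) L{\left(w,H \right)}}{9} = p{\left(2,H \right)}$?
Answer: $\frac{146313216}{25} \approx 5.8525 \cdot 10^{6}$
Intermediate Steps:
$L{\left(w,H \right)} = - 9 H$
$v = \frac{378}{5}$ ($v = 81 + 9 \left(\frac{3}{-3} - \frac{2}{-5}\right) = 81 + 9 \left(3 \left(- \frac{1}{3}\right) - - \frac{2}{5}\right) = 81 + 9 \left(-1 + \frac{2}{5}\right) = 81 + 9 \left(- \frac{3}{5}\right) = 81 - \frac{27}{5} = \frac{378}{5} \approx 75.6$)
$\left(v \left(L{\left(-3,-3 \right)} + 5\right)\right)^{2} = \left(\frac{378 \left(\left(-9\right) \left(-3\right) + 5\right)}{5}\right)^{2} = \left(\frac{378 \left(27 + 5\right)}{5}\right)^{2} = \left(\frac{378}{5} \cdot 32\right)^{2} = \left(\frac{12096}{5}\right)^{2} = \frac{146313216}{25}$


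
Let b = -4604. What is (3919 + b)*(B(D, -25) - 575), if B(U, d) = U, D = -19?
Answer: 406890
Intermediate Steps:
(3919 + b)*(B(D, -25) - 575) = (3919 - 4604)*(-19 - 575) = -685*(-594) = 406890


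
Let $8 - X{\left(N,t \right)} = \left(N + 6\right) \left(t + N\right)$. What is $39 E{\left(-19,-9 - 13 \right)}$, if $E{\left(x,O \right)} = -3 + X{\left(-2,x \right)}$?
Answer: $3471$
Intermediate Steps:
$X{\left(N,t \right)} = 8 - \left(6 + N\right) \left(N + t\right)$ ($X{\left(N,t \right)} = 8 - \left(N + 6\right) \left(t + N\right) = 8 - \left(6 + N\right) \left(N + t\right)$)
$E{\left(x,O \right)} = 13 - 4 x$ ($E{\left(x,O \right)} = -3 - \left(-16 + 4 x\right) = 13 - 4 x$)
$39 E{\left(-19,-9 - 13 \right)} = 39 \left(13 - -76\right) = 39 \left(13 + 76\right) = 39 \cdot 89 = 3471$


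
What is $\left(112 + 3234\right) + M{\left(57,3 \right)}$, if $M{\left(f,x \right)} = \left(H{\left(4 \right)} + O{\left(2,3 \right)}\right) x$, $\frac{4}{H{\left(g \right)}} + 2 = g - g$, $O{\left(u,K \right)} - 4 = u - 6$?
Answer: $3340$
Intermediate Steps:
$O{\left(u,K \right)} = -2 + u$ ($O{\left(u,K \right)} = 4 + \left(u - 6\right) = 4 + \left(-6 + u\right) = -2 + u$)
$H{\left(g \right)} = -2$ ($H{\left(g \right)} = \frac{4}{-2 + \left(g - g\right)} = \frac{4}{-2 + 0} = \frac{4}{-2} = 4 \left(- \frac{1}{2}\right) = -2$)
$M{\left(f,x \right)} = - 2 x$ ($M{\left(f,x \right)} = \left(-2 + \left(-2 + 2\right)\right) x = \left(-2 + 0\right) x = - 2 x$)
$\left(112 + 3234\right) + M{\left(57,3 \right)} = \left(112 + 3234\right) - 6 = 3346 - 6 = 3340$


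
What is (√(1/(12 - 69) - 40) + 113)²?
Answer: (6441 + I*√130017)²/3249 ≈ 12729.0 + 1429.7*I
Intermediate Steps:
(√(1/(12 - 69) - 40) + 113)² = (√(1/(-57) - 40) + 113)² = (√(-1/57 - 40) + 113)² = (√(-2281/57) + 113)² = (I*√130017/57 + 113)² = (113 + I*√130017/57)²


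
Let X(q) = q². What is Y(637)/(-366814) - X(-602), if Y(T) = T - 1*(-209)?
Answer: -66467430851/183407 ≈ -3.6240e+5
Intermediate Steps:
Y(T) = 209 + T (Y(T) = T + 209 = 209 + T)
Y(637)/(-366814) - X(-602) = (209 + 637)/(-366814) - 1*(-602)² = 846*(-1/366814) - 1*362404 = -423/183407 - 362404 = -66467430851/183407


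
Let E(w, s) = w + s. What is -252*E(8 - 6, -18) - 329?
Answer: 3703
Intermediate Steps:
E(w, s) = s + w
-252*E(8 - 6, -18) - 329 = -252*(-18 + (8 - 6)) - 329 = -252*(-18 + 2) - 329 = -252*(-16) - 329 = 4032 - 329 = 3703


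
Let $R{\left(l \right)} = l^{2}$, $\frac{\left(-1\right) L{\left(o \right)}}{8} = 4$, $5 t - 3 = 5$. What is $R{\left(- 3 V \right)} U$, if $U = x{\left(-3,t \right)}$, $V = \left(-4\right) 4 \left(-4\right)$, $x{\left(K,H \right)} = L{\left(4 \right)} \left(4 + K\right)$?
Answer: $-1179648$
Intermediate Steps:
$t = \frac{8}{5}$ ($t = \frac{3}{5} + \frac{1}{5} \cdot 5 = \frac{3}{5} + 1 = \frac{8}{5} \approx 1.6$)
$L{\left(o \right)} = -32$ ($L{\left(o \right)} = \left(-8\right) 4 = -32$)
$x{\left(K,H \right)} = -128 - 32 K$ ($x{\left(K,H \right)} = - 32 \left(4 + K\right) = -128 - 32 K$)
$V = 64$ ($V = \left(-16\right) \left(-4\right) = 64$)
$U = -32$ ($U = -128 - -96 = -128 + 96 = -32$)
$R{\left(- 3 V \right)} U = \left(\left(-3\right) 64\right)^{2} \left(-32\right) = \left(-192\right)^{2} \left(-32\right) = 36864 \left(-32\right) = -1179648$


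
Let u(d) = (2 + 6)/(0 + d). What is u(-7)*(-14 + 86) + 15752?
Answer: 109688/7 ≈ 15670.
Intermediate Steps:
u(d) = 8/d
u(-7)*(-14 + 86) + 15752 = (8/(-7))*(-14 + 86) + 15752 = (8*(-⅐))*72 + 15752 = -8/7*72 + 15752 = -576/7 + 15752 = 109688/7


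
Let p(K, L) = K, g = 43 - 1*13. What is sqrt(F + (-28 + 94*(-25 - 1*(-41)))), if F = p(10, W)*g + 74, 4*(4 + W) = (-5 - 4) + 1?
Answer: 5*sqrt(74) ≈ 43.012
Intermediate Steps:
g = 30 (g = 43 - 13 = 30)
W = -6 (W = -4 + ((-5 - 4) + 1)/4 = -4 + (-9 + 1)/4 = -4 + (1/4)*(-8) = -4 - 2 = -6)
F = 374 (F = 10*30 + 74 = 300 + 74 = 374)
sqrt(F + (-28 + 94*(-25 - 1*(-41)))) = sqrt(374 + (-28 + 94*(-25 - 1*(-41)))) = sqrt(374 + (-28 + 94*(-25 + 41))) = sqrt(374 + (-28 + 94*16)) = sqrt(374 + (-28 + 1504)) = sqrt(374 + 1476) = sqrt(1850) = 5*sqrt(74)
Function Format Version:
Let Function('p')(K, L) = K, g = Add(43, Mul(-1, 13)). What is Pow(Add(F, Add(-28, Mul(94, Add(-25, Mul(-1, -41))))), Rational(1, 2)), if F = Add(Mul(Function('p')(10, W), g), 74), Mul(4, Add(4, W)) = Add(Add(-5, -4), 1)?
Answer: Mul(5, Pow(74, Rational(1, 2))) ≈ 43.012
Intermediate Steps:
g = 30 (g = Add(43, -13) = 30)
W = -6 (W = Add(-4, Mul(Rational(1, 4), Add(Add(-5, -4), 1))) = Add(-4, Mul(Rational(1, 4), Add(-9, 1))) = Add(-4, Mul(Rational(1, 4), -8)) = Add(-4, -2) = -6)
F = 374 (F = Add(Mul(10, 30), 74) = Add(300, 74) = 374)
Pow(Add(F, Add(-28, Mul(94, Add(-25, Mul(-1, -41))))), Rational(1, 2)) = Pow(Add(374, Add(-28, Mul(94, Add(-25, Mul(-1, -41))))), Rational(1, 2)) = Pow(Add(374, Add(-28, Mul(94, Add(-25, 41)))), Rational(1, 2)) = Pow(Add(374, Add(-28, Mul(94, 16))), Rational(1, 2)) = Pow(Add(374, Add(-28, 1504)), Rational(1, 2)) = Pow(Add(374, 1476), Rational(1, 2)) = Pow(1850, Rational(1, 2)) = Mul(5, Pow(74, Rational(1, 2)))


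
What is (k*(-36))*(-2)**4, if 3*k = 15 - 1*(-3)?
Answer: -3456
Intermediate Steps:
k = 6 (k = (15 - 1*(-3))/3 = (15 + 3)/3 = (1/3)*18 = 6)
(k*(-36))*(-2)**4 = (6*(-36))*(-2)**4 = -216*16 = -3456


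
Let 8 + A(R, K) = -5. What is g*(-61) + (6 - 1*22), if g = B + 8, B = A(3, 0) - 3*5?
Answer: 1204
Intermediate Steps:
A(R, K) = -13 (A(R, K) = -8 - 5 = -13)
B = -28 (B = -13 - 3*5 = -13 - 1*15 = -13 - 15 = -28)
g = -20 (g = -28 + 8 = -20)
g*(-61) + (6 - 1*22) = -20*(-61) + (6 - 1*22) = 1220 + (6 - 22) = 1220 - 16 = 1204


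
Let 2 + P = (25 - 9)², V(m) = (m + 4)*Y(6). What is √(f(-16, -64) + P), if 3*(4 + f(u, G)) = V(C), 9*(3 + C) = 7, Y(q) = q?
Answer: √2282/3 ≈ 15.923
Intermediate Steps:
C = -20/9 (C = -3 + (⅑)*7 = -3 + 7/9 = -20/9 ≈ -2.2222)
V(m) = 24 + 6*m (V(m) = (m + 4)*6 = (4 + m)*6 = 24 + 6*m)
P = 254 (P = -2 + (25 - 9)² = -2 + 16² = -2 + 256 = 254)
f(u, G) = -4/9 (f(u, G) = -4 + (24 + 6*(-20/9))/3 = -4 + (24 - 40/3)/3 = -4 + (⅓)*(32/3) = -4 + 32/9 = -4/9)
√(f(-16, -64) + P) = √(-4/9 + 254) = √(2282/9) = √2282/3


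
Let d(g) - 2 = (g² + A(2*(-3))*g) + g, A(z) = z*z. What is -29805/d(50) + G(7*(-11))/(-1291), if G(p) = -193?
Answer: -37638319/5618432 ≈ -6.6991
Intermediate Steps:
A(z) = z²
d(g) = 2 + g² + 37*g (d(g) = 2 + ((g² + (2*(-3))²*g) + g) = 2 + ((g² + (-6)²*g) + g) = 2 + ((g² + 36*g) + g) = 2 + (g² + 37*g) = 2 + g² + 37*g)
-29805/d(50) + G(7*(-11))/(-1291) = -29805/(2 + 50² + 37*50) - 193/(-1291) = -29805/(2 + 2500 + 1850) - 193*(-1/1291) = -29805/4352 + 193/1291 = -37638319/5618432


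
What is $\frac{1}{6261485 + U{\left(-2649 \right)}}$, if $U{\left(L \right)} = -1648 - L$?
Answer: $\frac{1}{6262486} \approx 1.5968 \cdot 10^{-7}$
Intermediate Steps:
$\frac{1}{6261485 + U{\left(-2649 \right)}} = \frac{1}{6261485 - -1001} = \frac{1}{6261485 + \left(-1648 + 2649\right)} = \frac{1}{6261485 + 1001} = \frac{1}{6262486}$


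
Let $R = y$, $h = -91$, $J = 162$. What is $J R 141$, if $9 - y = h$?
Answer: $2284200$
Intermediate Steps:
$y = 100$ ($y = 9 - -91 = 9 + 91 = 100$)
$R = 100$
$J R 141 = 162 \cdot 100 \cdot 141 = 16200 \cdot 141 = 2284200$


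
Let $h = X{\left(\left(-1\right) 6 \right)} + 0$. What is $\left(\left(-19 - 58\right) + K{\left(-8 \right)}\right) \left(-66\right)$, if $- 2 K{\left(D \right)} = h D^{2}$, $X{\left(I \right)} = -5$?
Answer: $-5478$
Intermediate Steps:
$h = -5$ ($h = -5 + 0 = -5$)
$K{\left(D \right)} = \frac{5 D^{2}}{2}$ ($K{\left(D \right)} = - \frac{\left(-5\right) D^{2}}{2} = \frac{5 D^{2}}{2}$)
$\left(\left(-19 - 58\right) + K{\left(-8 \right)}\right) \left(-66\right) = \left(\left(-19 - 58\right) + \frac{5 \left(-8\right)^{2}}{2}\right) \left(-66\right) = \left(\left(-19 - 58\right) + \frac{5}{2} \cdot 64\right) \left(-66\right) = \left(-77 + 160\right) \left(-66\right) = 83 \left(-66\right) = -5478$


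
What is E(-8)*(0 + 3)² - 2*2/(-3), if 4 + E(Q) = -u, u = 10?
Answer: -374/3 ≈ -124.67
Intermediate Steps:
E(Q) = -14 (E(Q) = -4 - 1*10 = -4 - 10 = -14)
E(-8)*(0 + 3)² - 2*2/(-3) = -14*(0 + 3)² - 2*2/(-3) = -14*3² - 4*(-⅓) = -14*9 + 4/3 = -126 + 4/3 = -374/3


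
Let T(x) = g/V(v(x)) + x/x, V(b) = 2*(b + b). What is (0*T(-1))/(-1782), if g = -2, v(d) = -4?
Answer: 0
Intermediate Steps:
V(b) = 4*b (V(b) = 2*(2*b) = 4*b)
T(x) = 9/8 (T(x) = -2/(4*(-4)) + x/x = -2/(-16) + 1 = -2*(-1/16) + 1 = ⅛ + 1 = 9/8)
(0*T(-1))/(-1782) = (0*(9/8))/(-1782) = 0*(-1/1782) = 0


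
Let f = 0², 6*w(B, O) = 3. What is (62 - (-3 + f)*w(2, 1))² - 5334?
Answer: -5207/4 ≈ -1301.8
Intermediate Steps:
w(B, O) = ½ (w(B, O) = (⅙)*3 = ½)
f = 0
(62 - (-3 + f)*w(2, 1))² - 5334 = (62 - (-3 + 0)/2)² - 5334 = (62 - (-3)/2)² - 5334 = (62 - 1*(-3/2))² - 5334 = (62 + 3/2)² - 5334 = (127/2)² - 5334 = 16129/4 - 5334 = -5207/4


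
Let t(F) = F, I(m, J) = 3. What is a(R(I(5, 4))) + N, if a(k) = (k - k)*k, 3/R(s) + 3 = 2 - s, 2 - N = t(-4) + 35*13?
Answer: -449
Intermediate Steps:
N = -449 (N = 2 - (-4 + 35*13) = 2 - (-4 + 455) = 2 - 1*451 = 2 - 451 = -449)
R(s) = 3/(-1 - s) (R(s) = 3/(-3 + (2 - s)) = 3/(-1 - s))
a(k) = 0 (a(k) = 0*k = 0)
a(R(I(5, 4))) + N = 0 - 449 = -449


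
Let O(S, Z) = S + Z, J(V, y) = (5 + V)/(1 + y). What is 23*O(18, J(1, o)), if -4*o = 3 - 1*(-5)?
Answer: 276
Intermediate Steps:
o = -2 (o = -(3 - 1*(-5))/4 = -(3 + 5)/4 = -1/4*8 = -2)
J(V, y) = (5 + V)/(1 + y)
23*O(18, J(1, o)) = 23*(18 + (5 + 1)/(1 - 2)) = 23*(18 + 6/(-1)) = 23*(18 - 1*6) = 23*(18 - 6) = 23*12 = 276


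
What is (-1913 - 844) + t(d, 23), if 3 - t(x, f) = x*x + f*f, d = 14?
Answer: -3479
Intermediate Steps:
t(x, f) = 3 - f**2 - x**2 (t(x, f) = 3 - (x*x + f*f) = 3 - (x**2 + f**2) = 3 - (f**2 + x**2) = 3 + (-f**2 - x**2) = 3 - f**2 - x**2)
(-1913 - 844) + t(d, 23) = (-1913 - 844) + (3 - 1*23**2 - 1*14**2) = -2757 + (3 - 1*529 - 1*196) = -2757 + (3 - 529 - 196) = -2757 - 722 = -3479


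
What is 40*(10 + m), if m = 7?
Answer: 680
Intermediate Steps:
40*(10 + m) = 40*(10 + 7) = 40*17 = 680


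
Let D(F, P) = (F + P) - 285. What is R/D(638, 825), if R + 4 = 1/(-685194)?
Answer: -2740777/807158532 ≈ -0.0033956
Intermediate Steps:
D(F, P) = -285 + F + P
R = -2740777/685194 (R = -4 + 1/(-685194) = -4 - 1/685194 = -2740777/685194 ≈ -4.0000)
R/D(638, 825) = -2740777/(685194*(-285 + 638 + 825)) = -2740777/685194/1178 = -2740777/685194*1/1178 = -2740777/807158532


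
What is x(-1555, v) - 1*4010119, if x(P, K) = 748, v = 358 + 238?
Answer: -4009371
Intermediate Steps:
v = 596
x(-1555, v) - 1*4010119 = 748 - 1*4010119 = 748 - 4010119 = -4009371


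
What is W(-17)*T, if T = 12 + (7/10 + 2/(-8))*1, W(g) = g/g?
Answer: 249/20 ≈ 12.450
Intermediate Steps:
W(g) = 1
T = 249/20 (T = 12 + (7*(1/10) + 2*(-1/8))*1 = 12 + (7/10 - 1/4)*1 = 12 + (9/20)*1 = 12 + 9/20 = 249/20 ≈ 12.450)
W(-17)*T = 1*(249/20) = 249/20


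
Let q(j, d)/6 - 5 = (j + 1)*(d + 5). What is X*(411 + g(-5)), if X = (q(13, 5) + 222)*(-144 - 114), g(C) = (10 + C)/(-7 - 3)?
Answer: -115652628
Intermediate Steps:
q(j, d) = 30 + 6*(1 + j)*(5 + d) (q(j, d) = 30 + 6*((j + 1)*(d + 5)) = 30 + 6*((1 + j)*(5 + d)) = 30 + 6*(1 + j)*(5 + d))
g(C) = -1 - C/10 (g(C) = (10 + C)/(-10) = (10 + C)*(-⅒) = -1 - C/10)
X = -281736 (X = ((60 + 6*5 + 30*13 + 6*5*13) + 222)*(-144 - 114) = ((60 + 30 + 390 + 390) + 222)*(-258) = (870 + 222)*(-258) = 1092*(-258) = -281736)
X*(411 + g(-5)) = -281736*(411 + (-1 - ⅒*(-5))) = -281736*(411 + (-1 + ½)) = -281736*(411 - ½) = -281736*821/2 = -115652628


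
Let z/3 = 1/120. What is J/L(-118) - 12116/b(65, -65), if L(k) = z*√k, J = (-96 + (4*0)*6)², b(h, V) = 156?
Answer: -233/3 - 184320*I*√118/59 ≈ -77.667 - 33936.0*I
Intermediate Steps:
z = 1/40 (z = 3/120 = 3*(1/120) = 1/40 ≈ 0.025000)
J = 9216 (J = (-96 + 0*6)² = (-96 + 0)² = (-96)² = 9216)
L(k) = √k/40
J/L(-118) - 12116/b(65, -65) = 9216/((√(-118)/40)) - 12116/156 = 9216/(((I*√118)/40)) - 12116*1/156 = 9216/((I*√118/40)) - 233/3 = 9216*(-20*I*√118/59) - 233/3 = -184320*I*√118/59 - 233/3 = -233/3 - 184320*I*√118/59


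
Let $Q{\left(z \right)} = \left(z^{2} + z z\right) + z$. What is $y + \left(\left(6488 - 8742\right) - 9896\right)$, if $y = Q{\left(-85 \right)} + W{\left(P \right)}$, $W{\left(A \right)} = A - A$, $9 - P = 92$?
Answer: $2215$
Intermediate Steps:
$P = -83$ ($P = 9 - 92 = -83$)
$W{\left(A \right)} = 0$
$Q{\left(z \right)} = z + 2 z^{2}$ ($Q{\left(z \right)} = \left(z^{2} + z^{2}\right) + z = 2 z^{2} + z = z + 2 z^{2}$)
$y = 14365$ ($y = - 85 \left(1 + 2 \left(-85\right)\right) + 0 = - 85 \left(1 - 170\right) + 0 = \left(-85\right) \left(-169\right) + 0 = 14365 + 0 = 14365$)
$y + \left(\left(6488 - 8742\right) - 9896\right) = 14365 + \left(\left(6488 - 8742\right) - 9896\right) = 14365 - 12150 = 2215$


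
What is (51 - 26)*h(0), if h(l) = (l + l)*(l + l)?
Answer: 0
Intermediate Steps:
h(l) = 4*l² (h(l) = (2*l)*(2*l) = 4*l²)
(51 - 26)*h(0) = (51 - 26)*(4*0²) = 25*(4*0) = 25*0 = 0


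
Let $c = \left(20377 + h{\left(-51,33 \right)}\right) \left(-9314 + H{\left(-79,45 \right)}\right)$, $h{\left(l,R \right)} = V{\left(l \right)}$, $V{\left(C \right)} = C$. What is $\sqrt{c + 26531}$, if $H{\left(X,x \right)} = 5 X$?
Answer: $i \sqrt{197318603} \approx 14047.0 i$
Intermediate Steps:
$h{\left(l,R \right)} = l$
$c = -197345134$ ($c = \left(20377 - 51\right) \left(-9314 + 5 \left(-79\right)\right) = 20326 \left(-9314 - 395\right) = 20326 \left(-9709\right) = -197345134$)
$\sqrt{c + 26531} = \sqrt{-197345134 + 26531} = \sqrt{-197318603} = i \sqrt{197318603}$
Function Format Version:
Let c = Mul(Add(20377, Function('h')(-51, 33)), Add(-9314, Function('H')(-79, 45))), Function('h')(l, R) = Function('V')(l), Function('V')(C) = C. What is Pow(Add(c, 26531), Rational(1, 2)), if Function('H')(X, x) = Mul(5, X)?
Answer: Mul(I, Pow(197318603, Rational(1, 2))) ≈ Mul(14047., I)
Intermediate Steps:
Function('h')(l, R) = l
c = -197345134 (c = Mul(Add(20377, -51), Add(-9314, Mul(5, -79))) = Mul(20326, Add(-9314, -395)) = Mul(20326, -9709) = -197345134)
Pow(Add(c, 26531), Rational(1, 2)) = Pow(Add(-197345134, 26531), Rational(1, 2)) = Pow(-197318603, Rational(1, 2)) = Mul(I, Pow(197318603, Rational(1, 2)))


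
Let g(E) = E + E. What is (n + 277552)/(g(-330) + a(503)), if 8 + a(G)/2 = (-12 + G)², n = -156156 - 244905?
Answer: -123509/481486 ≈ -0.25652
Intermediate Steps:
g(E) = 2*E
n = -401061
a(G) = -16 + 2*(-12 + G)²
(n + 277552)/(g(-330) + a(503)) = (-401061 + 277552)/(2*(-330) + (-16 + 2*(-12 + 503)²)) = -123509/(-660 + (-16 + 2*491²)) = -123509/(-660 + (-16 + 2*241081)) = -123509/(-660 + (-16 + 482162)) = -123509/(-660 + 482146) = -123509/481486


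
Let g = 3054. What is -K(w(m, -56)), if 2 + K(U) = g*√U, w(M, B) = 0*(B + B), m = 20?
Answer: 2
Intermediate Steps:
w(M, B) = 0 (w(M, B) = 0*(2*B) = 0)
K(U) = -2 + 3054*√U
-K(w(m, -56)) = -(-2 + 3054*√0) = -(-2 + 3054*0) = -(-2 + 0) = -1*(-2) = 2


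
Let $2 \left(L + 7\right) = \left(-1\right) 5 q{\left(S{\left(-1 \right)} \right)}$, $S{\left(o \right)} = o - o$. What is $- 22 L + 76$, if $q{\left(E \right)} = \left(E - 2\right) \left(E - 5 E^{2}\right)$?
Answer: $230$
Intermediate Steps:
$S{\left(o \right)} = 0$
$q{\left(E \right)} = \left(-2 + E\right) \left(E - 5 E^{2}\right)$
$L = -7$ ($L = -7 + \frac{\left(-1\right) 5 \cdot 0 \left(-2 - 5 \cdot 0^{2} + 11 \cdot 0\right)}{2} = -7 + \frac{\left(-5\right) 0 \left(-2 - 0 + 0\right)}{2} = -7 + \frac{\left(-5\right) 0 \left(-2 + 0 + 0\right)}{2} = -7 + \frac{\left(-5\right) 0 \left(-2\right)}{2} = -7 + \frac{\left(-5\right) 0}{2} = -7 + \frac{1}{2} \cdot 0 = -7 + 0 = -7$)
$- 22 L + 76 = \left(-22\right) \left(-7\right) + 76 = 154 + 76 = 230$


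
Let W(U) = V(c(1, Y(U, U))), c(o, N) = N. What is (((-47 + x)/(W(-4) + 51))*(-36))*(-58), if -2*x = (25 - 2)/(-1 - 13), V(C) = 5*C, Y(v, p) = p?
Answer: -674946/217 ≈ -3110.4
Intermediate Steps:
x = 23/28 (x = -(25 - 2)/(2*(-1 - 13)) = -23/(2*(-14)) = -23*(-1)/(2*14) = -1/2*(-23/14) = 23/28 ≈ 0.82143)
W(U) = 5*U
(((-47 + x)/(W(-4) + 51))*(-36))*(-58) = (((-47 + 23/28)/(5*(-4) + 51))*(-36))*(-58) = (-1293/(28*(-20 + 51))*(-36))*(-58) = (-1293/28/31*(-36))*(-58) = (-1293/28*1/31*(-36))*(-58) = -1293/868*(-36)*(-58) = (11637/217)*(-58) = -674946/217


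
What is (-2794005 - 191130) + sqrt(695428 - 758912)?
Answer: -2985135 + 2*I*sqrt(15871) ≈ -2.9851e+6 + 251.96*I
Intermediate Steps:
(-2794005 - 191130) + sqrt(695428 - 758912) = -2985135 + sqrt(-63484) = -2985135 + 2*I*sqrt(15871)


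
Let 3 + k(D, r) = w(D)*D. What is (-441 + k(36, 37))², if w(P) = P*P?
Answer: 2135548944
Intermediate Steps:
w(P) = P²
k(D, r) = -3 + D³ (k(D, r) = -3 + D²*D = -3 + D³)
(-441 + k(36, 37))² = (-441 + (-3 + 36³))² = (-441 + (-3 + 46656))² = (-441 + 46653)² = 46212² = 2135548944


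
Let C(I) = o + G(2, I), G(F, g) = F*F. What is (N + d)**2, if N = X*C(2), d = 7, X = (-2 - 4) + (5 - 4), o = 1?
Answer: 324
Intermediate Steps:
G(F, g) = F**2
C(I) = 5 (C(I) = 1 + 2**2 = 1 + 4 = 5)
X = -5 (X = -6 + 1 = -5)
N = -25 (N = -5*5 = -25)
(N + d)**2 = (-25 + 7)**2 = (-18)**2 = 324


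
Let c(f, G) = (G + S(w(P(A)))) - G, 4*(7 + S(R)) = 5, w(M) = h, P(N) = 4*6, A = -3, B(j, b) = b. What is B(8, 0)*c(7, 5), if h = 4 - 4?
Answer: 0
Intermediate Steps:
P(N) = 24
h = 0
w(M) = 0
S(R) = -23/4 (S(R) = -7 + (¼)*5 = -7 + 5/4 = -23/4)
c(f, G) = -23/4 (c(f, G) = (G - 23/4) - G = (-23/4 + G) - G = -23/4)
B(8, 0)*c(7, 5) = 0*(-23/4) = 0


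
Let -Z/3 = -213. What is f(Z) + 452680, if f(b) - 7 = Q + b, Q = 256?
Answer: 453582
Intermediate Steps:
Z = 639 (Z = -3*(-213) = 639)
f(b) = 263 + b (f(b) = 7 + (256 + b) = 263 + b)
f(Z) + 452680 = (263 + 639) + 452680 = 902 + 452680 = 453582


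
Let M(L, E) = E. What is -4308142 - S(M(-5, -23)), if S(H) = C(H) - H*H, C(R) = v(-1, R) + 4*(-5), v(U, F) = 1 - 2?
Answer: -4307592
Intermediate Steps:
v(U, F) = -1
C(R) = -21 (C(R) = -1 + 4*(-5) = -1 - 20 = -21)
S(H) = -21 - H² (S(H) = -21 - H*H = -21 - H²)
-4308142 - S(M(-5, -23)) = -4308142 - (-21 - 1*(-23)²) = -4308142 - (-21 - 1*529) = -4308142 - (-21 - 529) = -4308142 - 1*(-550) = -4308142 + 550 = -4307592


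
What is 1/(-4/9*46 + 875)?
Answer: 9/7691 ≈ 0.0011702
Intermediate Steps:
1/(-4/9*46 + 875) = 1/(-184/9 + 875) = 1/(7691/9) = 9/7691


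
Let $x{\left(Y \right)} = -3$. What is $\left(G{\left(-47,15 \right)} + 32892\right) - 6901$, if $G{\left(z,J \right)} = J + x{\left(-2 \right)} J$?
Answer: $25961$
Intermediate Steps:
$G{\left(z,J \right)} = - 2 J$ ($G{\left(z,J \right)} = J - 3 J = - 2 J$)
$\left(G{\left(-47,15 \right)} + 32892\right) - 6901 = \left(\left(-2\right) 15 + 32892\right) - 6901 = \left(-30 + 32892\right) - 6901 = 32862 - 6901 = 25961$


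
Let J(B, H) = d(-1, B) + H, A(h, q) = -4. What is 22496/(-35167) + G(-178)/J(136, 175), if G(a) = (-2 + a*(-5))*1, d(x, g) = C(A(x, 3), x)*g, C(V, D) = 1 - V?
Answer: 3998072/10022595 ≈ 0.39891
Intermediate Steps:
d(x, g) = 5*g (d(x, g) = (1 - 1*(-4))*g = (1 + 4)*g = 5*g)
J(B, H) = H + 5*B (J(B, H) = 5*B + H = H + 5*B)
G(a) = -2 - 5*a (G(a) = (-2 - 5*a)*1 = -2 - 5*a)
22496/(-35167) + G(-178)/J(136, 175) = 22496/(-35167) + (-2 - 5*(-178))/(175 + 5*136) = 22496*(-1/35167) + (-2 + 890)/(175 + 680) = -22496/35167 + 888/855 = -22496/35167 + 888*(1/855) = -22496/35167 + 296/285 = 3998072/10022595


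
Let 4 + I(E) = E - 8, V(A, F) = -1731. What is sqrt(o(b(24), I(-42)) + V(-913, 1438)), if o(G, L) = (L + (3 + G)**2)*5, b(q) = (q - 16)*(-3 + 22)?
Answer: 2*sqrt(29531) ≈ 343.69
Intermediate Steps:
I(E) = -12 + E (I(E) = -4 + (E - 8) = -4 + (-8 + E) = -12 + E)
b(q) = -304 + 19*q (b(q) = (-16 + q)*19 = -304 + 19*q)
o(G, L) = 5*L + 5*(3 + G)**2
sqrt(o(b(24), I(-42)) + V(-913, 1438)) = sqrt((5*(-12 - 42) + 5*(3 + (-304 + 19*24))**2) - 1731) = sqrt((5*(-54) + 5*(3 + (-304 + 456))**2) - 1731) = sqrt((-270 + 5*(3 + 152)**2) - 1731) = sqrt((-270 + 5*155**2) - 1731) = sqrt((-270 + 5*24025) - 1731) = sqrt((-270 + 120125) - 1731) = sqrt(119855 - 1731) = sqrt(118124) = 2*sqrt(29531)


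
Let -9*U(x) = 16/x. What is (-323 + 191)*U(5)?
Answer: 704/15 ≈ 46.933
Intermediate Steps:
U(x) = -16/(9*x)
(-323 + 191)*U(5) = (-323 + 191)*(-16/9/5) = -(-704)/(3*5) = -132*(-16/45) = 704/15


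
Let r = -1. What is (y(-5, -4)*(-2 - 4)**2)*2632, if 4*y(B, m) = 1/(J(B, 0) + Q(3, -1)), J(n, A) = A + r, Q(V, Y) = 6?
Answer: 23688/5 ≈ 4737.6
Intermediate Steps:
J(n, A) = -1 + A (J(n, A) = A - 1 = -1 + A)
y(B, m) = 1/20 (y(B, m) = 1/(4*((-1 + 0) + 6)) = 1/(4*(-1 + 6)) = (1/4)/5 = (1/4)*(1/5) = 1/20)
(y(-5, -4)*(-2 - 4)**2)*2632 = ((-2 - 4)**2/20)*2632 = ((1/20)*(-6)**2)*2632 = ((1/20)*36)*2632 = (9/5)*2632 = 23688/5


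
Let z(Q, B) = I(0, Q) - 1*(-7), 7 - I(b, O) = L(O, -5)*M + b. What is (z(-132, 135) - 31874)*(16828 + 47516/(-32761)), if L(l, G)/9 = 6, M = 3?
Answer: -17652274545024/32761 ≈ -5.3882e+8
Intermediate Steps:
L(l, G) = 54 (L(l, G) = 9*6 = 54)
I(b, O) = -155 - b (I(b, O) = 7 - (54*3 + b) = 7 - (162 + b) = 7 + (-162 - b) = -155 - b)
z(Q, B) = -148 (z(Q, B) = (-155 - 1*0) - 1*(-7) = (-155 + 0) + 7 = -155 + 7 = -148)
(z(-132, 135) - 31874)*(16828 + 47516/(-32761)) = (-148 - 31874)*(16828 + 47516/(-32761)) = -32022*(16828 + 47516*(-1/32761)) = -32022*(16828 - 47516/32761) = -32022*551254592/32761 = -17652274545024/32761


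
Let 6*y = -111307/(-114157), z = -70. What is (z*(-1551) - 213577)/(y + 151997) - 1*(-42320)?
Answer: 4405831133451326/104109240481 ≈ 42319.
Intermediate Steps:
y = 111307/684942 (y = (-111307/(-114157))/6 = (-111307*(-1/114157))/6 = (⅙)*(111307/114157) = 111307/684942 ≈ 0.16251)
(z*(-1551) - 213577)/(y + 151997) - 1*(-42320) = (-70*(-1551) - 213577)/(111307/684942 + 151997) - 1*(-42320) = (108570 - 213577)/(104109240481/684942) + 42320 = -105007*684942/104109240481 + 42320 = -71923704594/104109240481 + 42320 = 4405831133451326/104109240481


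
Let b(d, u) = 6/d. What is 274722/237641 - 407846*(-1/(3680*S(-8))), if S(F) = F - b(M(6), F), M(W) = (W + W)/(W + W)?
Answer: -41383626923/6121632160 ≈ -6.7602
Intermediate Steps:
M(W) = 1 (M(W) = (2*W)/((2*W)) = (2*W)*(1/(2*W)) = 1)
S(F) = -6 + F (S(F) = F - 6/1 = F - 6 = -6 + F)
274722/237641 - 407846*(-1/(3680*S(-8))) = 274722/237641 - 407846*(-1/(3680*(-6 - 8))) = 274722*(1/237641) - 407846/((-3680*(-14))) = 274722/237641 - 407846/51520 = 274722/237641 - 407846*1/51520 = 274722/237641 - 203923/25760 = -41383626923/6121632160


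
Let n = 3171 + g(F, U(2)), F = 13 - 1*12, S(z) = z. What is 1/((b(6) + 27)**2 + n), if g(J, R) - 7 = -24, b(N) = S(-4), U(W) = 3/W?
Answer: 1/3683 ≈ 0.00027152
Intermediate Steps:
b(N) = -4
F = 1 (F = 13 - 12 = 1)
g(J, R) = -17 (g(J, R) = 7 - 24 = -17)
n = 3154 (n = 3171 - 17 = 3154)
1/((b(6) + 27)**2 + n) = 1/((-4 + 27)**2 + 3154) = 1/(23**2 + 3154) = 1/(529 + 3154) = 1/3683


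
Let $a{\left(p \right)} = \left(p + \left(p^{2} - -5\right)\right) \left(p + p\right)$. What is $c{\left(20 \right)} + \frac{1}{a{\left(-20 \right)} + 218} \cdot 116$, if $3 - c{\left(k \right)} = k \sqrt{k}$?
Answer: $\frac{22715}{7591} - 40 \sqrt{5} \approx -86.45$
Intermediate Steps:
$c{\left(k \right)} = 3 - k^{\frac{3}{2}}$ ($c{\left(k \right)} = 3 - k \sqrt{k} = 3 - k^{\frac{3}{2}}$)
$a{\left(p \right)} = 2 p \left(5 + p + p^{2}\right)$ ($a{\left(p \right)} = \left(p + \left(p^{2} + 5\right)\right) 2 p = \left(p + \left(5 + p^{2}\right)\right) 2 p = \left(5 + p + p^{2}\right) 2 p = 2 p \left(5 + p + p^{2}\right)$)
$c{\left(20 \right)} + \frac{1}{a{\left(-20 \right)} + 218} \cdot 116 = \left(3 - 20^{\frac{3}{2}}\right) + \frac{1}{2 \left(-20\right) \left(5 - 20 + \left(-20\right)^{2}\right) + 218} \cdot 116 = \left(3 - 40 \sqrt{5}\right) + \frac{1}{2 \left(-20\right) \left(5 - 20 + 400\right) + 218} \cdot 116 = \left(3 - 40 \sqrt{5}\right) + \frac{1}{2 \left(-20\right) 385 + 218} \cdot 116 = \left(3 - 40 \sqrt{5}\right) + \frac{1}{-15400 + 218} \cdot 116 = \left(3 - 40 \sqrt{5}\right) + \frac{1}{-15182} \cdot 116 = \left(3 - 40 \sqrt{5}\right) - \frac{58}{7591} = \frac{22715}{7591} - 40 \sqrt{5}$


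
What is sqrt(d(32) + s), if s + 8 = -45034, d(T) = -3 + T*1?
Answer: I*sqrt(45013) ≈ 212.16*I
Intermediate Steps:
d(T) = -3 + T
s = -45042 (s = -8 - 45034 = -45042)
sqrt(d(32) + s) = sqrt((-3 + 32) - 45042) = sqrt(29 - 45042) = sqrt(-45013) = I*sqrt(45013)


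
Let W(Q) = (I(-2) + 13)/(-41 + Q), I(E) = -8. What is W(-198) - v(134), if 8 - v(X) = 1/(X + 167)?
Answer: -576778/71939 ≈ -8.0176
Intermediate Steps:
v(X) = 8 - 1/(167 + X) (v(X) = 8 - 1/(X + 167) = 8 - 1/(167 + X))
W(Q) = 5/(-41 + Q) (W(Q) = (-8 + 13)/(-41 + Q) = 5/(-41 + Q))
W(-198) - v(134) = 5/(-41 - 198) - (1335 + 8*134)/(167 + 134) = 5/(-239) - (1335 + 1072)/301 = 5*(-1/239) - 2407/301 = -5/239 - 1*2407/301 = -5/239 - 2407/301 = -576778/71939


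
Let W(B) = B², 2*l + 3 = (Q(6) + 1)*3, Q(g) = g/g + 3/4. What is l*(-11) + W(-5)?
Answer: -31/8 ≈ -3.8750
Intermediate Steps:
Q(g) = 7/4 (Q(g) = 1 + 3*(¼) = 1 + ¾ = 7/4)
l = 21/8 (l = -3/2 + ((7/4 + 1)*3)/2 = -3/2 + ((11/4)*3)/2 = -3/2 + (½)*(33/4) = -3/2 + 33/8 = 21/8 ≈ 2.6250)
l*(-11) + W(-5) = (21/8)*(-11) + (-5)² = -231/8 + 25 = -31/8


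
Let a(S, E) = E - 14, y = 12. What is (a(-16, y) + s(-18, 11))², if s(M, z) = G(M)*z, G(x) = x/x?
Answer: 81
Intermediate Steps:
G(x) = 1
s(M, z) = z (s(M, z) = 1*z = z)
a(S, E) = -14 + E
(a(-16, y) + s(-18, 11))² = ((-14 + 12) + 11)² = (-2 + 11)² = 9² = 81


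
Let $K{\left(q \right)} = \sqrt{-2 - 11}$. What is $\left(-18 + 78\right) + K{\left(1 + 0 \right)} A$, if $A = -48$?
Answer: $60 - 48 i \sqrt{13} \approx 60.0 - 173.07 i$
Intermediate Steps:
$K{\left(q \right)} = i \sqrt{13}$ ($K{\left(q \right)} = \sqrt{-2 - 11} = \sqrt{-13} = i \sqrt{13}$)
$\left(-18 + 78\right) + K{\left(1 + 0 \right)} A = \left(-18 + 78\right) + i \sqrt{13} \left(-48\right) = 60 - 48 i \sqrt{13}$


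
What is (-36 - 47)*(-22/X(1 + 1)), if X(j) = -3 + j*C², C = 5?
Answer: 1826/47 ≈ 38.851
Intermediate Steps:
X(j) = -3 + 25*j (X(j) = -3 + j*5² = -3 + j*25 = -3 + 25*j)
(-36 - 47)*(-22/X(1 + 1)) = (-36 - 47)*(-22/(-3 + 25*(1 + 1))) = -(-1826)/(-3 + 25*2) = -(-1826)/(-3 + 50) = -(-1826)/47 = -83*(-22/47) = 1826/47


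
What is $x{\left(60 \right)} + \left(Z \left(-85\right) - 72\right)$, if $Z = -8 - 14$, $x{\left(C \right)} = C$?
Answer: $1858$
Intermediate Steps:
$Z = -22$ ($Z = -8 - 14 = -22$)
$x{\left(60 \right)} + \left(Z \left(-85\right) - 72\right) = 60 - -1798 = 60 + \left(1870 - 72\right) = 60 + 1798 = 1858$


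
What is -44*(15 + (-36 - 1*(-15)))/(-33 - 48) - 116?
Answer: -3220/27 ≈ -119.26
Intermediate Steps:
-44*(15 + (-36 - 1*(-15)))/(-33 - 48) - 116 = -44*(15 + (-36 + 15))/(-81) - 116 = -44*(15 - 21)*(-1)/81 - 116 = -(-264)*(-1)/81 - 116 = -44*2/27 - 116 = -88/27 - 116 = -3220/27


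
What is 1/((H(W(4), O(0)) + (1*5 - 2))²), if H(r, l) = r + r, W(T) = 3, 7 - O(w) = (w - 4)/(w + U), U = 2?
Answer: 1/81 ≈ 0.012346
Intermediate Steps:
O(w) = 7 - (-4 + w)/(2 + w) (O(w) = 7 - (w - 4)/(w + 2) = 7 - (-4 + w)/(2 + w))
H(r, l) = 2*r
1/((H(W(4), O(0)) + (1*5 - 2))²) = 1/((2*3 + (1*5 - 2))²) = 1/((6 + (5 - 2))²) = 1/((6 + 3)²) = 1/(9²) = 1/81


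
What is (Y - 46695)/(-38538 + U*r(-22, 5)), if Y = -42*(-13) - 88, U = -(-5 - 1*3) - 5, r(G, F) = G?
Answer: 46237/38604 ≈ 1.1977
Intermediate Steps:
U = 3 (U = -(-5 - 3) - 5 = -1*(-8) - 5 = 8 - 5 = 3)
Y = 458 (Y = 546 - 88 = 458)
(Y - 46695)/(-38538 + U*r(-22, 5)) = (458 - 46695)/(-38538 + 3*(-22)) = -46237/(-38538 - 66) = -46237/(-38604) = -46237*(-1/38604) = 46237/38604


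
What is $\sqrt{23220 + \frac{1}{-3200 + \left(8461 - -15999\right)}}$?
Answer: $\frac{\sqrt{2623788023315}}{10630} \approx 152.38$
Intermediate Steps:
$\sqrt{23220 + \frac{1}{-3200 + \left(8461 - -15999\right)}} = \sqrt{23220 + \frac{1}{-3200 + \left(8461 + 15999\right)}} = \sqrt{23220 + \frac{1}{-3200 + 24460}} = \sqrt{23220 + \frac{1}{21260}} = \sqrt{\frac{493657201}{21260}} = \frac{\sqrt{2623788023315}}{10630}$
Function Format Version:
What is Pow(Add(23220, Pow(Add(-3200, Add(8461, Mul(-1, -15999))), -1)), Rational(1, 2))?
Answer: Mul(Rational(1, 10630), Pow(2623788023315, Rational(1, 2))) ≈ 152.38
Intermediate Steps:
Pow(Add(23220, Pow(Add(-3200, Add(8461, Mul(-1, -15999))), -1)), Rational(1, 2)) = Pow(Add(23220, Pow(Add(-3200, Add(8461, 15999)), -1)), Rational(1, 2)) = Pow(Add(23220, Pow(Add(-3200, 24460), -1)), Rational(1, 2)) = Pow(Add(23220, Pow(21260, -1)), Rational(1, 2)) = Pow(Add(23220, Rational(1, 21260)), Rational(1, 2)) = Pow(Rational(493657201, 21260), Rational(1, 2)) = Mul(Rational(1, 10630), Pow(2623788023315, Rational(1, 2)))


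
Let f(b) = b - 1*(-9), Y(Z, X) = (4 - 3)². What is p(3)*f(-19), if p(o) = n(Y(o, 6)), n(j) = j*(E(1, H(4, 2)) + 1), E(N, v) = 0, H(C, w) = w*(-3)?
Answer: -10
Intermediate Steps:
Y(Z, X) = 1 (Y(Z, X) = 1² = 1)
f(b) = 9 + b (f(b) = b + 9 = 9 + b)
H(C, w) = -3*w
n(j) = j (n(j) = j*(0 + 1) = j*1 = j)
p(o) = 1
p(3)*f(-19) = 1*(9 - 19) = 1*(-10) = -10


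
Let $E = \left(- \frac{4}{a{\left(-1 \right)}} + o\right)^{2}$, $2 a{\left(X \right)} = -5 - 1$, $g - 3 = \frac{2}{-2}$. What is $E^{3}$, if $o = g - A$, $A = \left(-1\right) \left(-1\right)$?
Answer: $\frac{117649}{729} \approx 161.38$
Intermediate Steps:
$A = 1$
$g = 2$ ($g = 3 + \frac{2}{-2} = 3 + 2 \left(- \frac{1}{2}\right) = 3 - 1 = 2$)
$a{\left(X \right)} = -3$ ($a{\left(X \right)} = \frac{-5 - 1}{2} = \frac{1}{2} \left(-6\right) = -3$)
$o = 1$ ($o = 2 - 1 = 1$)
$E = \frac{49}{9}$ ($E = \left(- \frac{4}{-3} + 1\right)^{2} = \left(\left(-4\right) \left(- \frac{1}{3}\right) + 1\right)^{2} = \left(\frac{4}{3} + 1\right)^{2} = \left(\frac{7}{3}\right)^{2} = \frac{49}{9} \approx 5.4444$)
$E^{3} = \left(\frac{49}{9}\right)^{3} = \frac{117649}{729}$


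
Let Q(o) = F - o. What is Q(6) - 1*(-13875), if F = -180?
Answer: 13689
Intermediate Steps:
Q(o) = -180 - o
Q(6) - 1*(-13875) = (-180 - 1*6) - 1*(-13875) = (-180 - 6) + 13875 = -186 + 13875 = 13689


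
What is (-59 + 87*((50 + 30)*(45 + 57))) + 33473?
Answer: 743334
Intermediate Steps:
(-59 + 87*((50 + 30)*(45 + 57))) + 33473 = (-59 + 87*(80*102)) + 33473 = (-59 + 87*8160) + 33473 = (-59 + 709920) + 33473 = 709861 + 33473 = 743334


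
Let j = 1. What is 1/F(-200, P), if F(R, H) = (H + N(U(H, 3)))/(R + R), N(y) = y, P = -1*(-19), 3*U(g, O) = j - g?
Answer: -400/13 ≈ -30.769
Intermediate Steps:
U(g, O) = ⅓ - g/3 (U(g, O) = (1 - g)/3 = ⅓ - g/3)
P = 19
F(R, H) = (⅓ + 2*H/3)/(2*R) (F(R, H) = (H + (⅓ - H/3))/(R + R) = (⅓ + 2*H/3)/((2*R)) = (⅓ + 2*H/3)*(1/(2*R)) = (⅓ + 2*H/3)/(2*R))
1/F(-200, P) = 1/((⅙)*(1 + 2*19)/(-200)) = 1/((⅙)*(-1/200)*(1 + 38)) = 1/((⅙)*(-1/200)*39) = 1/(-13/400) = -400/13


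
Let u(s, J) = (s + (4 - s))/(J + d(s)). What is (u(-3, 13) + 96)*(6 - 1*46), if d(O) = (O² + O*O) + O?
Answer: -26920/7 ≈ -3845.7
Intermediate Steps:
d(O) = O + 2*O² (d(O) = (O² + O²) + O = 2*O² + O = O + 2*O²)
u(s, J) = 4/(J + s*(1 + 2*s)) (u(s, J) = (s + (4 - s))/(J + s*(1 + 2*s)) = 4/(J + s*(1 + 2*s)))
(u(-3, 13) + 96)*(6 - 1*46) = (4/(13 - 3*(1 + 2*(-3))) + 96)*(6 - 1*46) = (4/(13 - 3*(1 - 6)) + 96)*(6 - 46) = (4/(13 - 3*(-5)) + 96)*(-40) = (4/(13 + 15) + 96)*(-40) = (4/28 + 96)*(-40) = (4*(1/28) + 96)*(-40) = (⅐ + 96)*(-40) = (673/7)*(-40) = -26920/7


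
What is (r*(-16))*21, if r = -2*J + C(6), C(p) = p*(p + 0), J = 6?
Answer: -8064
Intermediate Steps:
C(p) = p**2 (C(p) = p*p = p**2)
r = 24 (r = -2*6 + 6**2 = -12 + 36 = 24)
(r*(-16))*21 = (24*(-16))*21 = -384*21 = -8064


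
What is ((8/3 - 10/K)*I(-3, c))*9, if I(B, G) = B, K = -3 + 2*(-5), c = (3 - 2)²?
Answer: -1206/13 ≈ -92.769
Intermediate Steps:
c = 1 (c = 1² = 1)
K = -13 (K = -3 - 10 = -13)
((8/3 - 10/K)*I(-3, c))*9 = ((8/3 - 10/(-13))*(-3))*9 = ((8*(⅓) - 10*(-1/13))*(-3))*9 = ((8/3 + 10/13)*(-3))*9 = ((134/39)*(-3))*9 = -134/13*9 = -1206/13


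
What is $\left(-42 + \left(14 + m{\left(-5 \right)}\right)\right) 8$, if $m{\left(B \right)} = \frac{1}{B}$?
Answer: $- \frac{1128}{5} \approx -225.6$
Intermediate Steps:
$\left(-42 + \left(14 + m{\left(-5 \right)}\right)\right) 8 = \left(-42 + \left(14 + \frac{1}{-5}\right)\right) 8 = \left(-42 + \left(14 - \frac{1}{5}\right)\right) 8 = \left(-42 + \frac{69}{5}\right) 8 = \left(- \frac{141}{5}\right) 8 = - \frac{1128}{5}$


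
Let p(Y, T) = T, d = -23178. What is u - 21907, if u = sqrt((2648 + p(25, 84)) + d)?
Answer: -21907 + I*sqrt(20446) ≈ -21907.0 + 142.99*I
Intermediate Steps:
u = I*sqrt(20446) (u = sqrt((2648 + 84) - 23178) = sqrt(2732 - 23178) = sqrt(-20446) = I*sqrt(20446) ≈ 142.99*I)
u - 21907 = I*sqrt(20446) - 21907 = -21907 + I*sqrt(20446)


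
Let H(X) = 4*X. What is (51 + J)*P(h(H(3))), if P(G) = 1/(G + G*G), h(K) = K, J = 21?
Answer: 6/13 ≈ 0.46154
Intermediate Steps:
P(G) = 1/(G + G**2)
(51 + J)*P(h(H(3))) = (51 + 21)*(1/(((4*3))*(1 + 4*3))) = 72*(1/(12*(1 + 12))) = 72*((1/12)/13) = 72*((1/12)*(1/13)) = 72*(1/156) = 6/13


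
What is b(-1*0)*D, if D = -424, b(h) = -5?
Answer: 2120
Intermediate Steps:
b(-1*0)*D = -5*(-424) = 2120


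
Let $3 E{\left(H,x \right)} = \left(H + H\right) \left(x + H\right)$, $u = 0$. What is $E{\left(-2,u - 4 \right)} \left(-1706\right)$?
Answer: $-13648$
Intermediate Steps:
$E{\left(H,x \right)} = \frac{2 H \left(H + x\right)}{3}$ ($E{\left(H,x \right)} = \frac{\left(H + H\right) \left(x + H\right)}{3} = \frac{2 H \left(H + x\right)}{3}$)
$E{\left(-2,u - 4 \right)} \left(-1706\right) = \frac{2}{3} \left(-2\right) \left(-2 + \left(0 - 4\right)\right) \left(-1706\right) = \frac{2}{3} \left(-2\right) \left(-2 - 4\right) \left(-1706\right) = \frac{2}{3} \left(-2\right) \left(-6\right) \left(-1706\right) = 8 \left(-1706\right) = -13648$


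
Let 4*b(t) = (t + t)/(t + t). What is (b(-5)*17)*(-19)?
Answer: -323/4 ≈ -80.750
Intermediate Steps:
b(t) = ¼ (b(t) = ((t + t)/(t + t))/4 = ((2*t)/((2*t)))/4 = ((2*t)*(1/(2*t)))/4 = (¼)*1 = ¼)
(b(-5)*17)*(-19) = ((¼)*17)*(-19) = (17/4)*(-19) = -323/4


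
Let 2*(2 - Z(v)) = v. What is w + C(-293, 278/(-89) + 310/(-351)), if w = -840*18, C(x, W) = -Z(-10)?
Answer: -15127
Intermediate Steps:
Z(v) = 2 - v/2
C(x, W) = -7 (C(x, W) = -(2 - ½*(-10)) = -(2 + 5) = -1*7 = -7)
w = -15120
w + C(-293, 278/(-89) + 310/(-351)) = -15120 - 7 = -15127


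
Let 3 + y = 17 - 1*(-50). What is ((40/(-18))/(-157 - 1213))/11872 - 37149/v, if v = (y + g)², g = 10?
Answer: -67974198659/10019831472 ≈ -6.7840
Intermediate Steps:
y = 64 (y = -3 + (17 - 1*(-50)) = -3 + (17 + 50) = -3 + 67 = 64)
v = 5476 (v = (64 + 10)² = 74² = 5476)
((40/(-18))/(-157 - 1213))/11872 - 37149/v = ((40/(-18))/(-157 - 1213))/11872 - 37149/5476 = ((40*(-1/18))/(-1370))*(1/11872) - 37149*1/5476 = -1/1370*(-20/9)*(1/11872) - 37149/5476 = (2/1233)*(1/11872) - 37149/5476 = 1/7319088 - 37149/5476 = -67974198659/10019831472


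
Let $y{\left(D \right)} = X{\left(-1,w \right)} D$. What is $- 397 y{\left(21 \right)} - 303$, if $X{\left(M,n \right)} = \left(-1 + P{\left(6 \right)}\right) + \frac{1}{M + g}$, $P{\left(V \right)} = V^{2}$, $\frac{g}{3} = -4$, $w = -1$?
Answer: $- \frac{3788937}{13} \approx -2.9146 \cdot 10^{5}$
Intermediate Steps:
$g = -12$ ($g = 3 \left(-4\right) = -12$)
$X{\left(M,n \right)} = 35 + \frac{1}{-12 + M}$ ($X{\left(M,n \right)} = \left(-1 + 6^{2}\right) + \frac{1}{M - 12} = \left(-1 + 36\right) + \frac{1}{-12 + M} = 35 + \frac{1}{-12 + M}$)
$y{\left(D \right)} = \frac{454 D}{13}$ ($y{\left(D \right)} = \frac{-419 + 35 \left(-1\right)}{-12 - 1} D = \frac{-419 - 35}{-13} D = \left(- \frac{1}{13}\right) \left(-454\right) D = \frac{454 D}{13}$)
$- 397 y{\left(21 \right)} - 303 = - 397 \cdot \frac{454}{13} \cdot 21 - 303 = \left(-397\right) \frac{9534}{13} - 303 = - \frac{3784998}{13} - 303 = - \frac{3788937}{13}$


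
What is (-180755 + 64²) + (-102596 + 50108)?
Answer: -229147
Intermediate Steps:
(-180755 + 64²) + (-102596 + 50108) = (-180755 + 4096) - 52488 = -176659 - 52488 = -229147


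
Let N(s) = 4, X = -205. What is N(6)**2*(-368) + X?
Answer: -6093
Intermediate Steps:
N(6)**2*(-368) + X = 4**2*(-368) - 205 = 16*(-368) - 205 = -5888 - 205 = -6093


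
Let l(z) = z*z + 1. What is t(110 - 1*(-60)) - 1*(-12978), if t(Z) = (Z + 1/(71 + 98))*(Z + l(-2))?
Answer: 7221207/169 ≈ 42729.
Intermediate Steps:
l(z) = 1 + z**2 (l(z) = z**2 + 1 = 1 + z**2)
t(Z) = (5 + Z)*(1/169 + Z) (t(Z) = (Z + 1/(71 + 98))*(Z + (1 + (-2)**2)) = (Z + 1/169)*(Z + (1 + 4)) = (Z + 1/169)*(Z + 5) = (1/169 + Z)*(5 + Z) = (5 + Z)*(1/169 + Z))
t(110 - 1*(-60)) - 1*(-12978) = (5/169 + (110 - 1*(-60))**2 + 846*(110 - 1*(-60))/169) - 1*(-12978) = (5/169 + (110 + 60)**2 + 846*(110 + 60)/169) + 12978 = (5/169 + 170**2 + (846/169)*170) + 12978 = (5/169 + 28900 + 143820/169) + 12978 = 5027925/169 + 12978 = 7221207/169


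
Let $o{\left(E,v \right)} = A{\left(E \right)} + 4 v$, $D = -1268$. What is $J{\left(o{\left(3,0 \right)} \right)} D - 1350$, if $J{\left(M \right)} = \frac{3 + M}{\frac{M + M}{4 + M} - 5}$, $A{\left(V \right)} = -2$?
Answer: $- \frac{8182}{7} \approx -1168.9$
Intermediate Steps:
$o{\left(E,v \right)} = -2 + 4 v$
$J{\left(M \right)} = \frac{3 + M}{-5 + \frac{2 M}{4 + M}}$ ($J{\left(M \right)} = \frac{3 + M}{\frac{2 M}{4 + M} - 5} = \frac{3 + M}{-5 + \frac{2 M}{4 + M}}$)
$J{\left(o{\left(3,0 \right)} \right)} D - 1350 = \frac{-12 - \left(-2 + 4 \cdot 0\right)^{2} - 7 \left(-2 + 4 \cdot 0\right)}{20 + 3 \left(-2 + 4 \cdot 0\right)} \left(-1268\right) - 1350 = \frac{-12 - \left(-2 + 0\right)^{2} - 7 \left(-2 + 0\right)}{20 + 3 \left(-2 + 0\right)} \left(-1268\right) - 1350 = \frac{-12 - \left(-2\right)^{2} - -14}{20 + 3 \left(-2\right)} \left(-1268\right) - 1350 = \frac{-12 - 4 + 14}{20 - 6} \left(-1268\right) - 1350 = \frac{-12 - 4 + 14}{14} \left(-1268\right) - 1350 = \frac{1}{14} \left(-2\right) \left(-1268\right) - 1350 = \left(- \frac{1}{7}\right) \left(-1268\right) - 1350 = \frac{1268}{7} - 1350 = - \frac{8182}{7}$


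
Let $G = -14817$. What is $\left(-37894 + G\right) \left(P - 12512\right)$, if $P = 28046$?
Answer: $-818812674$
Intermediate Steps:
$\left(-37894 + G\right) \left(P - 12512\right) = \left(-37894 - 14817\right) \left(28046 - 12512\right) = \left(-52711\right) 15534 = -818812674$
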